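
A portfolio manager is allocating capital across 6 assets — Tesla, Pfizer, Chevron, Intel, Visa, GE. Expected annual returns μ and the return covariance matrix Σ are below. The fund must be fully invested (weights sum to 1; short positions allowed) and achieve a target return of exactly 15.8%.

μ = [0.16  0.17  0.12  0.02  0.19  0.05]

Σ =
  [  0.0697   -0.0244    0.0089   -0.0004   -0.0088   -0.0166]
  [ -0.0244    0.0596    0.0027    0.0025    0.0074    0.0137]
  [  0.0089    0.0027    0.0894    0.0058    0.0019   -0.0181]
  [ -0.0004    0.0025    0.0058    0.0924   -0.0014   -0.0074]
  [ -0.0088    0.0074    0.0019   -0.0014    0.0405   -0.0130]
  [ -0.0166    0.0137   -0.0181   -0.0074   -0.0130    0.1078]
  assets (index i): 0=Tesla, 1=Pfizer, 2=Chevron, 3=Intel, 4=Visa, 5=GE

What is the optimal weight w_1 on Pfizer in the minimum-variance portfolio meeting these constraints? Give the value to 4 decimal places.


0.2230

u=Σ⁻¹μ = [4.4923  3.6035  0.9630  0.2840  5.4674  1.5381]
v=Σ⁻¹𝟙 = [28.2440  19.2688  9.8984  11.7110  32.9008  17.6104]
a=μᵀu=2.568334  b=𝟙ᵀu=16.348436  c=𝟙ᵀv=119.633352  D=ac−b²=39.987021
λ₁=(c·0.158−b)/D = (119.633352·0.158−16.348436)/39.987021 = 0.063862
λ₂=(a−b·0.158)/D = (2.568334−16.348436·0.158)/39.987021 = -0.000368
w* = 0.063862·u + -0.000368·v:
  w_0 = 0.063862·4.4923 + -0.000368·28.2440 = 0.2765  (Tesla)
  w_1 = 0.063862·3.6035 + -0.000368·19.2688 = 0.2230  (Pfizer)
  w_2 = 0.063862·0.9630 + -0.000368·9.8984 = 0.0579  (Chevron)
  w_3 = 0.063862·0.2840 + -0.000368·11.7110 = 0.0138  (Intel)
  w_4 = 0.063862·5.4674 + -0.000368·32.9008 = 0.3370  (Visa)
  w_5 = 0.063862·1.5381 + -0.000368·17.6104 = 0.0917  (GE)
Σw_i=1.0000  μᵀw=0.1580
σ²=wᵀΣw=λ₁·μ_p+λ₂ = 0.063862·0.158 + -0.000368 = 0.009722 ≈ 0.0097


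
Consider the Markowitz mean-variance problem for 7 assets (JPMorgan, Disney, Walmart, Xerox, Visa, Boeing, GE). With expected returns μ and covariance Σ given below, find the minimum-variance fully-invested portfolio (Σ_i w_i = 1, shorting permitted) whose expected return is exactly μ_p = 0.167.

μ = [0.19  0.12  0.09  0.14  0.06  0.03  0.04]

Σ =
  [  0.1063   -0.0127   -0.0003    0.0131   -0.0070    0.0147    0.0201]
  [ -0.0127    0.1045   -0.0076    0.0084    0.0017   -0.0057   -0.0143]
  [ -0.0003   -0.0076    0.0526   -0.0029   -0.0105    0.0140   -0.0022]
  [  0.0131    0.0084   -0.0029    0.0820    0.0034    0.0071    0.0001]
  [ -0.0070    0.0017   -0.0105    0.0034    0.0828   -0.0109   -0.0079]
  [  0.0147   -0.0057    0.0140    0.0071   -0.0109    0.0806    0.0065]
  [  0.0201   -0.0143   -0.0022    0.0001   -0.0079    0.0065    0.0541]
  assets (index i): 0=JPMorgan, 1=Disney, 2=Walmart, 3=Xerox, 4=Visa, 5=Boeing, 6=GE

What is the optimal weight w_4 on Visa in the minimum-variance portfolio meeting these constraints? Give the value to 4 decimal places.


0.0642

p=Σ⁻¹μ = [1.7771  1.4990  2.3416  1.3294  1.1227  -0.2796  0.7656]
q=Σ⁻¹𝟙 = [5.8669  14.5626  24.1100  9.1448  18.1850  7.9929  22.8125]
a=μᵀp=1.003985  b=𝟙ᵀp=8.555779  c=𝟙ᵀq=102.674688  D=ac−b²=29.882453
λ₁=(c·0.167−b)/D = (102.674688·0.167−8.555779)/29.882453 = 0.287490
λ₂=(a−b·0.167)/D = (1.003985−8.555779·0.167)/29.882453 = -0.014217
w* = 0.287490·p + -0.014217·q:
  w_0 = 0.287490·1.7771 + -0.014217·5.8669 = 0.4275  (JPMorgan)
  w_1 = 0.287490·1.4990 + -0.014217·14.5626 = 0.2239  (Disney)
  w_2 = 0.287490·2.3416 + -0.014217·24.1100 = 0.3304  (Walmart)
  w_3 = 0.287490·1.3294 + -0.014217·9.1448 = 0.2522  (Xerox)
  w_4 = 0.287490·1.1227 + -0.014217·18.1850 = 0.0642  (Visa)
  w_5 = 0.287490·-0.2796 + -0.014217·7.9929 = -0.1940  (Boeing)
  w_6 = 0.287490·0.7656 + -0.014217·22.8125 = -0.1042  (GE)
Σw_i=1.0000  μᵀw=0.1670
σ²=wᵀΣw=λ₁·μ_p+λ₂ = 0.287490·0.167 + -0.014217 = 0.033794 ≈ 0.0338


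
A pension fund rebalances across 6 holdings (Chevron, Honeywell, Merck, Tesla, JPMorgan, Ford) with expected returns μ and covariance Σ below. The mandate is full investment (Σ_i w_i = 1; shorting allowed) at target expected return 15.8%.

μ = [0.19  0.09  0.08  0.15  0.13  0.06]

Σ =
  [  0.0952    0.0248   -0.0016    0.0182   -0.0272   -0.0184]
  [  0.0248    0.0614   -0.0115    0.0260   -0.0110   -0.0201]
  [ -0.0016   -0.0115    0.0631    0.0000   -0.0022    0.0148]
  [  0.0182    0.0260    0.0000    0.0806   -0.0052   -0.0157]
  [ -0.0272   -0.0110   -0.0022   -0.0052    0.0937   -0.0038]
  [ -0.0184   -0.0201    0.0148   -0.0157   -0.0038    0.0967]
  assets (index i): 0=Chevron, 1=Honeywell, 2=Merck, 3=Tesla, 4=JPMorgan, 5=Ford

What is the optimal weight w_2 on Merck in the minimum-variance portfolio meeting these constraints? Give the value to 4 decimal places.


x=Σ⁻¹μ = [2.4384  1.0108  1.2627  1.4154  2.3799  1.4246]
y=Σ⁻¹𝟙 = [12.5095  19.6865  16.5805  7.5564  18.0810  16.2133]
a=μᵀx=1.262463  b=𝟙ᵀx=9.931828  c=𝟙ᵀy=90.627281  D=ac−b²=15.772359
λ₁=(c·0.158−b)/D = (90.627281·0.158−9.931828)/15.772359 = 0.278163
λ₂=(a−b·0.158)/D = (1.262463−9.931828·0.158)/15.772359 = -0.019450
w* = 0.278163·x + -0.019450·y:
  w_0 = 0.278163·2.4384 + -0.019450·12.5095 = 0.4350  (Chevron)
  w_1 = 0.278163·1.0108 + -0.019450·19.6865 = -0.1017  (Honeywell)
  w_2 = 0.278163·1.2627 + -0.019450·16.5805 = 0.0288  (Merck)
  w_3 = 0.278163·1.4154 + -0.019450·7.5564 = 0.2467  (Tesla)
  w_4 = 0.278163·2.3799 + -0.019450·18.0810 = 0.3103  (JPMorgan)
  w_5 = 0.278163·1.4246 + -0.019450·16.2133 = 0.0809  (Ford)
Σw_i=1.0000  μᵀw=0.1580
σ²=wᵀΣw=λ₁·μ_p+λ₂ = 0.278163·0.158 + -0.019450 = 0.024500 ≈ 0.0245

0.0288


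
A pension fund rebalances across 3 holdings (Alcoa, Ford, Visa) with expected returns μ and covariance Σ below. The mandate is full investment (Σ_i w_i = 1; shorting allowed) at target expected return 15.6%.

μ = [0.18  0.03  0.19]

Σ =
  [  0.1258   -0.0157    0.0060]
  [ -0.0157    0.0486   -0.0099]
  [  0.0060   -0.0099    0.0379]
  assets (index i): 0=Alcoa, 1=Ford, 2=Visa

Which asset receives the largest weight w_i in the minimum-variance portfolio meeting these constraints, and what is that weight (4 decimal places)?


x=Σ⁻¹μ = [1.4470  2.1750  5.3523]
y=Σ⁻¹𝟙 = [10.1988  30.5418  32.7486]
a=μᵀx=1.342641  b=𝟙ᵀx=8.974277  c=𝟙ᵀy=73.489252  D=ac−b²=18.132044
λ₁=(c·0.156−b)/D = (73.489252·0.156−8.974277)/18.132044 = 0.137328
λ₂=(a−b·0.156)/D = (1.342641−8.974277·0.156)/18.132044 = -0.003163
w* = 0.137328·x + -0.003163·y:
  w_0 = 0.137328·1.4470 + -0.003163·10.1988 = 0.1665  (Alcoa)
  w_1 = 0.137328·2.1750 + -0.003163·30.5418 = 0.2021  (Ford)
  w_2 = 0.137328·5.3523 + -0.003163·32.7486 = 0.6314  (Visa)
Σw_i=1.0000  μᵀw=0.1560
σ²=wᵀΣw=λ₁·μ_p+λ₂ = 0.137328·0.156 + -0.003163 = 0.018261 ≈ 0.0183

Visa (0.6314)


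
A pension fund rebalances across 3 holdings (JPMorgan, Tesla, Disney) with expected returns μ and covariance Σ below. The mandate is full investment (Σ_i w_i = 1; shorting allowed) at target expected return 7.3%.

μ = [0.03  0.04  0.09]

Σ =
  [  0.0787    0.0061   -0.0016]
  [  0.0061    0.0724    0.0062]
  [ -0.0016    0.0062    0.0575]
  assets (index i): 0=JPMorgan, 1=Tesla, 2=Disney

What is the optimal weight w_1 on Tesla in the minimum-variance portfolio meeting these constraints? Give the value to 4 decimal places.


x=Σ⁻¹μ = [0.3822  0.3889  1.5339]
y=Σ⁻¹𝟙 = [12.1604  11.3743  16.5032]
a=μᵀx=0.165077  b=𝟙ᵀx=2.305075  c=𝟙ᵀy=40.037941  D=ac−b²=1.295952
λ₁=(c·0.073−b)/D = (40.037941·0.073−2.305075)/1.295952 = 0.476634
λ₂=(a−b·0.073)/D = (0.165077−2.305075·0.073)/1.295952 = -0.002465
w* = 0.476634·x + -0.002465·y:
  w_0 = 0.476634·0.3822 + -0.002465·12.1604 = 0.1522  (JPMorgan)
  w_1 = 0.476634·0.3889 + -0.002465·11.3743 = 0.1573  (Tesla)
  w_2 = 0.476634·1.5339 + -0.002465·16.5032 = 0.6904  (Disney)
Σw_i=1.0000  μᵀw=0.0730
σ²=wᵀΣw=λ₁·μ_p+λ₂ = 0.476634·0.073 + -0.002465 = 0.032330 ≈ 0.0323

0.1573


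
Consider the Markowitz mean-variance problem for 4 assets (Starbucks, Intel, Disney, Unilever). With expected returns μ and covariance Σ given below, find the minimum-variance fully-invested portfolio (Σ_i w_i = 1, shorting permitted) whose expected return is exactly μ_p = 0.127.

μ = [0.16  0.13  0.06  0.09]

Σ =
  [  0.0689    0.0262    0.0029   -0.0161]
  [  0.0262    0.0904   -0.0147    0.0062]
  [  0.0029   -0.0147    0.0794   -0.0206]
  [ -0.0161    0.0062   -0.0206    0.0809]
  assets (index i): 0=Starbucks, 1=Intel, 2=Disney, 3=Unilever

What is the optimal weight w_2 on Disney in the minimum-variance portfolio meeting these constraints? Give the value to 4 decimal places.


0.1064

u=Σ⁻¹μ = [2.3846  0.8317  1.3039  1.8553]
v=Σ⁻¹𝟙 = [15.0897  8.3855  18.6471  19.4695]
a=μᵀu=0.734873  b=𝟙ᵀu=6.375556  c=𝟙ᵀv=61.591857  D=ac−b²=4.614472
λ₁=(c·0.127−b)/D = (61.591857·0.127−6.375556)/4.614472 = 0.313494
λ₂=(a−b·0.127)/D = (0.734873−6.375556·0.127)/4.614472 = -0.016215
w* = 0.313494·u + -0.016215·v:
  w_0 = 0.313494·2.3846 + -0.016215·15.0897 = 0.5029  (Starbucks)
  w_1 = 0.313494·0.8317 + -0.016215·8.3855 = 0.1248  (Intel)
  w_2 = 0.313494·1.3039 + -0.016215·18.6471 = 0.1064  (Disney)
  w_3 = 0.313494·1.8553 + -0.016215·19.4695 = 0.2659  (Unilever)
Σw_i=1.0000  μᵀw=0.1270
σ²=wᵀΣw=λ₁·μ_p+λ₂ = 0.313494·0.127 + -0.016215 = 0.023599 ≈ 0.0236


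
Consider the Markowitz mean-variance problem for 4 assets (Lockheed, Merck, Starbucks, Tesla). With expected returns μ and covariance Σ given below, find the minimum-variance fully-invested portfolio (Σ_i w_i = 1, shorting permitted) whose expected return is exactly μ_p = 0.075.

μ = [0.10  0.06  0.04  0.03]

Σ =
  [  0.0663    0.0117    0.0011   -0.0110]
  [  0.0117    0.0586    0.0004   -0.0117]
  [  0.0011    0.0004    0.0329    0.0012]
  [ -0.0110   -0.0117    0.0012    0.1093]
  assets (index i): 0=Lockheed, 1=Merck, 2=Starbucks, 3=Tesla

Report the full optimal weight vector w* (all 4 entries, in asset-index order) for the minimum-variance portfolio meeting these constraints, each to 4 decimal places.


0.5326  0.1966  0.1821  0.0887

g=Σ⁻¹μ = [1.4249  0.8303  1.1400  0.4942]
h=Σ⁻¹𝟙 = [13.6667  16.5265  29.3006  11.9719]
a=μᵀg=0.252733  b=𝟙ᵀg=3.889438  c=𝟙ᵀh=71.465687  D=ac−b²=2.933980
λ₁=(c·0.075−b)/D = (71.465687·0.075−3.889438)/2.933980 = 0.501192
λ₂=(a−b·0.075)/D = (0.252733−3.889438·0.075)/2.933980 = -0.013284
w* = 0.501192·g + -0.013284·h:
  w_0 = 0.501192·1.4249 + -0.013284·13.6667 = 0.5326  (Lockheed)
  w_1 = 0.501192·0.8303 + -0.013284·16.5265 = 0.1966  (Merck)
  w_2 = 0.501192·1.1400 + -0.013284·29.3006 = 0.1821  (Starbucks)
  w_3 = 0.501192·0.4942 + -0.013284·11.9719 = 0.0887  (Tesla)
Σw_i=1.0000  μᵀw=0.0750
σ²=wᵀΣw=λ₁·μ_p+λ₂ = 0.501192·0.075 + -0.013284 = 0.024305 ≈ 0.0243


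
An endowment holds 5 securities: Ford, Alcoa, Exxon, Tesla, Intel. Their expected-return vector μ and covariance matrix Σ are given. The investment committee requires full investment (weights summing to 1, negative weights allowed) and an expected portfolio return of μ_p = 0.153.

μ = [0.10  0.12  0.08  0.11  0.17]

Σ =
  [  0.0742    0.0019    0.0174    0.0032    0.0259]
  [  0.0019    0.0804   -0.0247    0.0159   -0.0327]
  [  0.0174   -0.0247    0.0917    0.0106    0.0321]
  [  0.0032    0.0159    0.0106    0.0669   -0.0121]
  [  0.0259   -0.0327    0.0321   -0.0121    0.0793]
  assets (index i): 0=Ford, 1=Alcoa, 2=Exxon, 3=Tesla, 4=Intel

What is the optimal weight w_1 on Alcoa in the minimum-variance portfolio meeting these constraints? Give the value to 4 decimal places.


x=Σ⁻¹μ = [-0.0212  2.6195  0.2099  1.6026  3.3904]
y=Σ⁻¹𝟙 = [4.3651  19.6192  7.6488  12.1249  18.0287]
a=μᵀx=1.081681  b=𝟙ᵀx=7.801341  c=𝟙ᵀy=61.786744  D=ac−b²=5.972646
λ₁=(c·0.153−b)/D = (61.786744·0.153−7.801341)/5.972646 = 0.276600
λ₂=(a−b·0.153)/D = (1.081681−7.801341·0.153)/5.972646 = -0.018739
w* = 0.276600·x + -0.018739·y:
  w_0 = 0.276600·-0.0212 + -0.018739·4.3651 = -0.0877  (Ford)
  w_1 = 0.276600·2.6195 + -0.018739·19.6192 = 0.3569  (Alcoa)
  w_2 = 0.276600·0.2099 + -0.018739·7.6488 = -0.0853  (Exxon)
  w_3 = 0.276600·1.6026 + -0.018739·12.1249 = 0.2161  (Tesla)
  w_4 = 0.276600·3.3904 + -0.018739·18.0287 = 0.5999  (Intel)
Σw_i=1.0000  μᵀw=0.1530
σ²=wᵀΣw=λ₁·μ_p+λ₂ = 0.276600·0.153 + -0.018739 = 0.023580 ≈ 0.0236

0.3569


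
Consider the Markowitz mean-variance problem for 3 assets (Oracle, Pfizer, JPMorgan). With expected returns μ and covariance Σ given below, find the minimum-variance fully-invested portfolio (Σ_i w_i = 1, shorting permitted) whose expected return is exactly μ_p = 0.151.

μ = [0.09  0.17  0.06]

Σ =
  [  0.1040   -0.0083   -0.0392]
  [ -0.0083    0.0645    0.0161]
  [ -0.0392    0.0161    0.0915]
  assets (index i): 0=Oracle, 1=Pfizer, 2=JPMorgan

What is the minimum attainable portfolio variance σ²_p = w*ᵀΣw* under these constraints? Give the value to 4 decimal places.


0.0403

x=Σ⁻¹μ = [1.3689  2.6167  0.7818]
y=Σ⁻¹𝟙 = [16.6007  13.7403  15.6233]
a=μᵀx=0.614939  b=𝟙ᵀx=4.767320  c=𝟙ᵀy=45.964350  D=ac−b²=5.537952
λ₁=(c·0.151−b)/D = (45.964350·0.151−4.767320)/5.537952 = 0.392437
λ₂=(a−b·0.151)/D = (0.614939−4.767320·0.151)/5.537952 = -0.018947
w* = 0.392437·x + -0.018947·y:
  w_0 = 0.392437·1.3689 + -0.018947·16.6007 = 0.2227  (Oracle)
  w_1 = 0.392437·2.6167 + -0.018947·13.7403 = 0.7665  (Pfizer)
  w_2 = 0.392437·0.7818 + -0.018947·15.6233 = 0.0108  (JPMorgan)
Σw_i=1.0000  μᵀw=0.1510
σ²=wᵀΣw=λ₁·μ_p+λ₂ = 0.392437·0.151 + -0.018947 = 0.040311 ≈ 0.0403


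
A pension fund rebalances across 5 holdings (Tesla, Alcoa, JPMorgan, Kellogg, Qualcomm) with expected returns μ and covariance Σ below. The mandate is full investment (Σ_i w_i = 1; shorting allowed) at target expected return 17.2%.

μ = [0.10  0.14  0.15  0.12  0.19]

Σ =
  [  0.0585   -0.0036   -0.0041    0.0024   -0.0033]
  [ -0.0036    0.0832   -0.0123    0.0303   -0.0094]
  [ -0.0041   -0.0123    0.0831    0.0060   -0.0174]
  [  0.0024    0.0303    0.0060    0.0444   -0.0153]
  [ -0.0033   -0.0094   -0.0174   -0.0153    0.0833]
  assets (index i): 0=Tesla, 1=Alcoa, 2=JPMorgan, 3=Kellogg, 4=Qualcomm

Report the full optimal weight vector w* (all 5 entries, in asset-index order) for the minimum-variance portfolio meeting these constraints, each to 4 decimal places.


g=Σ⁻¹μ = [2.1200  1.7700  2.7538  2.2313  3.5497]
h=Σ⁻¹𝟙 = [19.4306  10.9933  17.6909  18.8771  21.1777]
a=μᵀg=1.815061  b=𝟙ᵀg=12.424756  c=𝟙ᵀh=88.169501  D=ac−b²=5.658483
λ₁=(c·0.172−b)/D = (88.169501·0.172−12.424756)/5.658483 = 0.484299
λ₂=(a−b·0.172)/D = (1.815061−12.424756·0.172)/5.658483 = -0.056905
w* = 0.484299·g + -0.056905·h:
  w_0 = 0.484299·2.1200 + -0.056905·19.4306 = -0.0790  (Tesla)
  w_1 = 0.484299·1.7700 + -0.056905·10.9933 = 0.2316  (Alcoa)
  w_2 = 0.484299·2.7538 + -0.056905·17.6909 = 0.3270  (JPMorgan)
  w_3 = 0.484299·2.2313 + -0.056905·18.8771 = 0.0064  (Kellogg)
  w_4 = 0.484299·3.5497 + -0.056905·21.1777 = 0.5140  (Qualcomm)
Σw_i=1.0000  μᵀw=0.1720
σ²=wᵀΣw=λ₁·μ_p+λ₂ = 0.484299·0.172 + -0.056905 = 0.026394 ≈ 0.0264

-0.0790  0.2316  0.3270  0.0064  0.5140


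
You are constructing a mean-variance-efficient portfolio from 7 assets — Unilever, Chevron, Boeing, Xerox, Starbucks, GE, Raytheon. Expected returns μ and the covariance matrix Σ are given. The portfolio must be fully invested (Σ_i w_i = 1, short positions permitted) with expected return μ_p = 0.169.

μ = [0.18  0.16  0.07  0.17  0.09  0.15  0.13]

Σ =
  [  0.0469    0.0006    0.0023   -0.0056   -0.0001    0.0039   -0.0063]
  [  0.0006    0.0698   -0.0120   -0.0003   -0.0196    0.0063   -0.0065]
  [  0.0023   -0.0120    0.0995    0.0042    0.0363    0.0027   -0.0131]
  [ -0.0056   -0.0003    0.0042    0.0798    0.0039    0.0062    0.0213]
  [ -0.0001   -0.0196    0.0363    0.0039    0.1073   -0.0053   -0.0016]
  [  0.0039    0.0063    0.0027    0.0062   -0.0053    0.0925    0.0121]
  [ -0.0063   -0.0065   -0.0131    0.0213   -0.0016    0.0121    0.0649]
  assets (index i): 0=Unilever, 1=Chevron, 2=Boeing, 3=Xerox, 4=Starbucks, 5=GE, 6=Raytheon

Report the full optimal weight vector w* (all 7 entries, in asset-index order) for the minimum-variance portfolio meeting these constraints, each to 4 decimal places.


0.4287  0.2066  -0.0546  0.2084  0.0448  0.0774  0.0888

u=Σ⁻¹μ = [4.1842  2.8222  0.7205  1.7004  1.1291  0.9029  2.1388]
v=Σ⁻¹𝟙 = [23.5067  19.8470  10.2567  7.8988  9.7697  5.8032  18.3147]
a=μᵀu=2.059312  b=𝟙ᵀu=13.598149  c=𝟙ᵀv=95.396748  D=ac−b²=11.542056
λ₁=(c·0.169−b)/D = (95.396748·0.169−13.598149)/11.542056 = 0.218670
λ₂=(a−b·0.169)/D = (2.059312−13.598149·0.169)/11.542056 = -0.020687
w* = 0.218670·u + -0.020687·v:
  w_0 = 0.218670·4.1842 + -0.020687·23.5067 = 0.4287  (Unilever)
  w_1 = 0.218670·2.8222 + -0.020687·19.8470 = 0.2066  (Chevron)
  w_2 = 0.218670·0.7205 + -0.020687·10.2567 = -0.0546  (Boeing)
  w_3 = 0.218670·1.7004 + -0.020687·7.8988 = 0.2084  (Xerox)
  w_4 = 0.218670·1.1291 + -0.020687·9.7697 = 0.0448  (Starbucks)
  w_5 = 0.218670·0.9029 + -0.020687·5.8032 = 0.0774  (GE)
  w_6 = 0.218670·2.1388 + -0.020687·18.3147 = 0.0888  (Raytheon)
Σw_i=1.0000  μᵀw=0.1690
σ²=wᵀΣw=λ₁·μ_p+λ₂ = 0.218670·0.169 + -0.020687 = 0.016268 ≈ 0.0163


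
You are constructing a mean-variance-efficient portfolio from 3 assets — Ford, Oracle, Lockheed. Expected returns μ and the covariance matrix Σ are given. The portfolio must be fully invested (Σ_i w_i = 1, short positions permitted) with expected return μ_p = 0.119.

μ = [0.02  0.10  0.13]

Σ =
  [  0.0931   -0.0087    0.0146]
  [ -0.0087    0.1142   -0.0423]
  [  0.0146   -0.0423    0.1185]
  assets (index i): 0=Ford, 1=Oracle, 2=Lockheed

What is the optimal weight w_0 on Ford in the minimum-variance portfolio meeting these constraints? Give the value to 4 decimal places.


x=Σ⁻¹μ = [0.1002  1.4809  1.6133]
y=Σ⁻¹𝟙 = [10.1401  14.0497  12.2047]
a=μᵀx=0.359822  b=𝟙ᵀx=3.194386  c=𝟙ᵀy=36.394531  D=ac−b²=2.891435
λ₁=(c·0.119−b)/D = (36.394531·0.119−3.194386)/2.891435 = 0.393079
λ₂=(a−b·0.119)/D = (0.359822−3.194386·0.119)/2.891435 = -0.007024
w* = 0.393079·x + -0.007024·y:
  w_0 = 0.393079·0.1002 + -0.007024·10.1401 = -0.0318  (Ford)
  w_1 = 0.393079·1.4809 + -0.007024·14.0497 = 0.4834  (Oracle)
  w_2 = 0.393079·1.6133 + -0.007024·12.2047 = 0.5484  (Lockheed)
Σw_i=1.0000  μᵀw=0.1190
σ²=wᵀΣw=λ₁·μ_p+λ₂ = 0.393079·0.119 + -0.007024 = 0.039752 ≈ 0.0398

-0.0318


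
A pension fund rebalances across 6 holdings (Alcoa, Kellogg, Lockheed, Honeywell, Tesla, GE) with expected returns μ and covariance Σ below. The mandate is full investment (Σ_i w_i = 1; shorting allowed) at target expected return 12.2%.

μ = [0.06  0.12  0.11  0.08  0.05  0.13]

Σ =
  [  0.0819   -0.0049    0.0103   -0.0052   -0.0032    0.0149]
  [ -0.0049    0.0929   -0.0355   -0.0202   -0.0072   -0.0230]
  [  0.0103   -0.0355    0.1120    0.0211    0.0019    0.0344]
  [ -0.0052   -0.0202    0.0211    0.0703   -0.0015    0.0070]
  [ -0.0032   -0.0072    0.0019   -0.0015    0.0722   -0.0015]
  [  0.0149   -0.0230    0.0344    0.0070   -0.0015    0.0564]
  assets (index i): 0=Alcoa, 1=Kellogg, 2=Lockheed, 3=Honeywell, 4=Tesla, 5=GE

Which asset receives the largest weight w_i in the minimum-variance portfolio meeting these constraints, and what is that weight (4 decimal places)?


GE (0.4706)

x=Σ⁻¹μ = [0.4514  2.6381  0.6463  1.4879  1.0458  2.7105]
y=Σ⁻¹𝟙 = [11.2981  23.6588  5.7389  18.6097  17.3418  19.0450]
a=μᵀx=0.938431  b=𝟙ᵀx=8.979937  c=𝟙ᵀy=95.692274  D=ac−b²=9.161372
λ₁=(c·0.122−b)/D = (95.692274·0.122−8.979937)/9.161372 = 0.294118
λ₂=(a−b·0.122)/D = (0.938431−8.979937·0.122)/9.161372 = -0.017150
w* = 0.294118·x + -0.017150·y:
  w_0 = 0.294118·0.4514 + -0.017150·11.2981 = -0.0610  (Alcoa)
  w_1 = 0.294118·2.6381 + -0.017150·23.6588 = 0.3702  (Kellogg)
  w_2 = 0.294118·0.6463 + -0.017150·5.7389 = 0.0917  (Lockheed)
  w_3 = 0.294118·1.4879 + -0.017150·18.6097 = 0.1184  (Honeywell)
  w_4 = 0.294118·1.0458 + -0.017150·17.3418 = 0.0102  (Tesla)
  w_5 = 0.294118·2.7105 + -0.017150·19.0450 = 0.4706  (GE)
Σw_i=1.0000  μᵀw=0.1220
σ²=wᵀΣw=λ₁·μ_p+λ₂ = 0.294118·0.122 + -0.017150 = 0.018732 ≈ 0.0187


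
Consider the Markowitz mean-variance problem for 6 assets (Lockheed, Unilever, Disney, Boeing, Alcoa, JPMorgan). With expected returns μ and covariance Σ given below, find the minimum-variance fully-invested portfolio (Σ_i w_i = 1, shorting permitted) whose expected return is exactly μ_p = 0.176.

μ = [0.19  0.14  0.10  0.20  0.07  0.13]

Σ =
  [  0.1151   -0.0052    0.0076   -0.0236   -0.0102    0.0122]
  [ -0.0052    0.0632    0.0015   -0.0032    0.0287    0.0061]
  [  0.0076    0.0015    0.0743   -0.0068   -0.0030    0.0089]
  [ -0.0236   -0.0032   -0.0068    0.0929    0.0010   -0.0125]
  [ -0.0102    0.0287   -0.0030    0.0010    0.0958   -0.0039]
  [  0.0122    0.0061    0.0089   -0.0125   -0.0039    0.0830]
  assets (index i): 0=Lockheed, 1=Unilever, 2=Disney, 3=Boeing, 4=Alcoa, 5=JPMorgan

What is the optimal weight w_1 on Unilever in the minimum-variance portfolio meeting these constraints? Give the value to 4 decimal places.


0.2582

g=Σ⁻¹μ = [2.1793  2.2182  1.2013  3.0596  0.3622  1.4319]
h=Σ⁻¹𝟙 = [11.3726  12.3081  12.5781  16.3846  8.6325  10.9965]
a=μᵀg=1.668162  b=𝟙ᵀg=10.452462  c=𝟙ᵀh=72.272281  D=ac−b²=11.307892
λ₁=(c·0.176−b)/D = (72.272281·0.176−10.452462)/11.307892 = 0.200520
λ₂=(a−b·0.176)/D = (1.668162−10.452462·0.176)/11.307892 = -0.015164
w* = 0.200520·g + -0.015164·h:
  w_0 = 0.200520·2.1793 + -0.015164·11.3726 = 0.2645  (Lockheed)
  w_1 = 0.200520·2.2182 + -0.015164·12.3081 = 0.2582  (Unilever)
  w_2 = 0.200520·1.2013 + -0.015164·12.5781 = 0.0502  (Disney)
  w_3 = 0.200520·3.0596 + -0.015164·16.3846 = 0.3651  (Boeing)
  w_4 = 0.200520·0.3622 + -0.015164·8.6325 = -0.0583  (Alcoa)
  w_5 = 0.200520·1.4319 + -0.015164·10.9965 = 0.1204  (JPMorgan)
Σw_i=1.0000  μᵀw=0.1760
σ²=wᵀΣw=λ₁·μ_p+λ₂ = 0.200520·0.176 + -0.015164 = 0.020128 ≈ 0.0201


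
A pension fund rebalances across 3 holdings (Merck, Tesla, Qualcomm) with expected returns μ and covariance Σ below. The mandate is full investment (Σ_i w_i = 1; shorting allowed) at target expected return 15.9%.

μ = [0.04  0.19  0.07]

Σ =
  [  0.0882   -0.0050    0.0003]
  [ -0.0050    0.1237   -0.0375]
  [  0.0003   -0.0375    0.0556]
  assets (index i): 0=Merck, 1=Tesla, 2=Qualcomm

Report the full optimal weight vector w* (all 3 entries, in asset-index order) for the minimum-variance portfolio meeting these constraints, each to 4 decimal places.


-0.1660  0.7002  0.4658

p=Σ⁻¹μ = [0.5819  2.4389  2.9008]
q=Σ⁻¹𝟙 = [12.2349  17.6120  29.7982]
a=μᵀp=0.689717  b=𝟙ᵀp=5.921557  c=𝟙ᵀq=59.645163  D=ac−b²=6.073427
λ₁=(c·0.159−b)/D = (59.645163·0.159−5.921557)/6.073427 = 0.586493
λ₂=(a−b·0.159)/D = (0.689717−5.921557·0.159)/6.073427 = -0.041461
w* = 0.586493·p + -0.041461·q:
  w_0 = 0.586493·0.5819 + -0.041461·12.2349 = -0.1660  (Merck)
  w_1 = 0.586493·2.4389 + -0.041461·17.6120 = 0.7002  (Tesla)
  w_2 = 0.586493·2.9008 + -0.041461·29.7982 = 0.4658  (Qualcomm)
Σw_i=1.0000  μᵀw=0.1590
σ²=wᵀΣw=λ₁·μ_p+λ₂ = 0.586493·0.159 + -0.041461 = 0.051791 ≈ 0.0518


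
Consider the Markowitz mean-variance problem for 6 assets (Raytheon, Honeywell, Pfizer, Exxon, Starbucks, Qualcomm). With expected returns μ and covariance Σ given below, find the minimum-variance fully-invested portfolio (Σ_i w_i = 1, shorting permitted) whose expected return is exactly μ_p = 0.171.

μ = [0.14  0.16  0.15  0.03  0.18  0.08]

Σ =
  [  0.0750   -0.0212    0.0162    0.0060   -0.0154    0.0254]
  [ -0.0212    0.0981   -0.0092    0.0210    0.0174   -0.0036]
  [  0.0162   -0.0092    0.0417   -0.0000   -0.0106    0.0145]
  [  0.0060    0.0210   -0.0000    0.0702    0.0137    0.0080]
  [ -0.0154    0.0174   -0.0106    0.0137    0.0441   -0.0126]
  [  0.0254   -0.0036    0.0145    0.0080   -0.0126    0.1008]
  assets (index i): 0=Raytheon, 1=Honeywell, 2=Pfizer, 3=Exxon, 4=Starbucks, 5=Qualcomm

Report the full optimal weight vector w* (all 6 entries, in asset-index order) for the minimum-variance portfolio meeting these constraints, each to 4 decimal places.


0.1900  0.1360  0.3131  -0.0958  0.4201  0.0366

u=Σ⁻¹μ = [2.6663  1.9190  4.3376  -1.5772  5.9111  0.4304]
v=Σ⁻¹𝟙 = [14.3328  9.7876  26.1771  3.3139  30.9379  6.4972]
a=μᵀu=2.382080  b=𝟙ᵀu=13.687200  c=𝟙ᵀv=91.046591  D=ac−b²=29.540794
λ₁=(c·0.171−b)/D = (91.046591·0.171−13.687200)/29.540794 = 0.063701
λ₂=(a−b·0.171)/D = (2.382080−13.687200·0.171)/29.540794 = 0.001407
w* = 0.063701·u + 0.001407·v:
  w_0 = 0.063701·2.6663 + 0.001407·14.3328 = 0.1900  (Raytheon)
  w_1 = 0.063701·1.9190 + 0.001407·9.7876 = 0.1360  (Honeywell)
  w_2 = 0.063701·4.3376 + 0.001407·26.1771 = 0.3131  (Pfizer)
  w_3 = 0.063701·-1.5772 + 0.001407·3.3139 = -0.0958  (Exxon)
  w_4 = 0.063701·5.9111 + 0.001407·30.9379 = 0.4201  (Starbucks)
  w_5 = 0.063701·0.4304 + 0.001407·6.4972 = 0.0366  (Qualcomm)
Σw_i=1.0000  μᵀw=0.1710
σ²=wᵀΣw=λ₁·μ_p+λ₂ = 0.063701·0.171 + 0.001407 = 0.012300 ≈ 0.0123


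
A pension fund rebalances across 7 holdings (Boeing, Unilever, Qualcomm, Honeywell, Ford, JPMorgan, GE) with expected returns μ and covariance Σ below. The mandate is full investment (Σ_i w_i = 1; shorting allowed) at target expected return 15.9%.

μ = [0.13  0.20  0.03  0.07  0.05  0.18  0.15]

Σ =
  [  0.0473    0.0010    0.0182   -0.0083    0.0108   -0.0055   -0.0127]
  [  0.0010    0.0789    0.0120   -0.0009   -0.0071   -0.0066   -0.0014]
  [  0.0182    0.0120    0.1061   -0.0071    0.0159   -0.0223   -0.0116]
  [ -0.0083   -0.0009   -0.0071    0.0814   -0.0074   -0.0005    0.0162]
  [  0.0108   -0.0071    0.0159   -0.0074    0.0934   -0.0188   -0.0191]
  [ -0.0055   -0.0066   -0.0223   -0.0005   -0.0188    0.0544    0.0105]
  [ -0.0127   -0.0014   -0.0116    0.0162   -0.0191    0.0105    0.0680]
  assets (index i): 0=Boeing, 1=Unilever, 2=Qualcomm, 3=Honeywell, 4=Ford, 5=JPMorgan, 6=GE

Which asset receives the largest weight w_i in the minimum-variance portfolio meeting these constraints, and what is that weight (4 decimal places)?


p=Σ⁻¹μ = [3.5175  3.0159  0.3198  0.9519  1.7702  4.2823  2.5887]
q=Σ⁻¹𝟙 = [23.5977  15.4548  10.0675  13.9250  18.2726  29.6647  18.3831]
a=μᵀp=2.384302  b=𝟙ᵀp=16.446176  c=𝟙ᵀq=129.365387  D=ac−b²=37.969446
λ₁=(c·0.159−b)/D = (129.365387·0.159−16.446176)/37.969446 = 0.108585
λ₂=(a−b·0.159)/D = (2.384302−16.446176·0.159)/37.969446 = -0.006074
w* = 0.108585·p + -0.006074·q:
  w_0 = 0.108585·3.5175 + -0.006074·23.5977 = 0.2386  (Boeing)
  w_1 = 0.108585·3.0159 + -0.006074·15.4548 = 0.2336  (Unilever)
  w_2 = 0.108585·0.3198 + -0.006074·10.0675 = -0.0264  (Qualcomm)
  w_3 = 0.108585·0.9519 + -0.006074·13.9250 = 0.0188  (Honeywell)
  w_4 = 0.108585·1.7702 + -0.006074·18.2726 = 0.0812  (Ford)
  w_5 = 0.108585·4.2823 + -0.006074·29.6647 = 0.2848  (JPMorgan)
  w_6 = 0.108585·2.5887 + -0.006074·18.3831 = 0.1694  (GE)
Σw_i=1.0000  μᵀw=0.1590
σ²=wᵀΣw=λ₁·μ_p+λ₂ = 0.108585·0.159 + -0.006074 = 0.011191 ≈ 0.0112

JPMorgan (0.2848)


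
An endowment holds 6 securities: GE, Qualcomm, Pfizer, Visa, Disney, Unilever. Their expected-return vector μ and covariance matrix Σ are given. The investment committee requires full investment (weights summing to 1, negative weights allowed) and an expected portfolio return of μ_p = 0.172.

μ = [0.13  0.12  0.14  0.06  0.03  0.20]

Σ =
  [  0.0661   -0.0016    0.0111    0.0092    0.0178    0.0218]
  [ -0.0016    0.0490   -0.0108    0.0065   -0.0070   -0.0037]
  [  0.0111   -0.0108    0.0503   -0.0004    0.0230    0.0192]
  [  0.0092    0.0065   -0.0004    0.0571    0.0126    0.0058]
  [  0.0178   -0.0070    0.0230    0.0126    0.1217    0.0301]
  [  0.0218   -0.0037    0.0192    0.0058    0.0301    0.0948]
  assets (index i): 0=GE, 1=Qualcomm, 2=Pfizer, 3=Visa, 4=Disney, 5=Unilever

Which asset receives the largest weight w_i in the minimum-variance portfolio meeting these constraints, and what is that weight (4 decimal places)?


Pfizer (0.3916)

g=Σ⁻¹μ = [1.1551  3.0739  2.9327  0.5398  -0.7450  1.5736]
h=Σ⁻¹𝟙 = [8.6104  24.1990  20.8274  12.6519  2.1545  3.8366]
a=μᵀg=1.254366  b=𝟙ᵀg=8.530146  c=𝟙ᵀh=72.279840  D=ac−b²=17.901986
λ₁=(c·0.172−b)/D = (72.279840·0.172−8.530146)/17.901986 = 0.217964
λ₂=(a−b·0.172)/D = (1.254366−8.530146·0.172)/17.901986 = -0.011888
w* = 0.217964·g + -0.011888·h:
  w_0 = 0.217964·1.1551 + -0.011888·8.6104 = 0.1494  (GE)
  w_1 = 0.217964·3.0739 + -0.011888·24.1990 = 0.3823  (Qualcomm)
  w_2 = 0.217964·2.9327 + -0.011888·20.8274 = 0.3916  (Pfizer)
  w_3 = 0.217964·0.5398 + -0.011888·12.6519 = -0.0327  (Visa)
  w_4 = 0.217964·-0.7450 + -0.011888·2.1545 = -0.1880  (Disney)
  w_5 = 0.217964·1.5736 + -0.011888·3.8366 = 0.2974  (Unilever)
Σw_i=1.0000  μᵀw=0.1720
σ²=wᵀΣw=λ₁·μ_p+λ₂ = 0.217964·0.172 + -0.011888 = 0.025602 ≈ 0.0256


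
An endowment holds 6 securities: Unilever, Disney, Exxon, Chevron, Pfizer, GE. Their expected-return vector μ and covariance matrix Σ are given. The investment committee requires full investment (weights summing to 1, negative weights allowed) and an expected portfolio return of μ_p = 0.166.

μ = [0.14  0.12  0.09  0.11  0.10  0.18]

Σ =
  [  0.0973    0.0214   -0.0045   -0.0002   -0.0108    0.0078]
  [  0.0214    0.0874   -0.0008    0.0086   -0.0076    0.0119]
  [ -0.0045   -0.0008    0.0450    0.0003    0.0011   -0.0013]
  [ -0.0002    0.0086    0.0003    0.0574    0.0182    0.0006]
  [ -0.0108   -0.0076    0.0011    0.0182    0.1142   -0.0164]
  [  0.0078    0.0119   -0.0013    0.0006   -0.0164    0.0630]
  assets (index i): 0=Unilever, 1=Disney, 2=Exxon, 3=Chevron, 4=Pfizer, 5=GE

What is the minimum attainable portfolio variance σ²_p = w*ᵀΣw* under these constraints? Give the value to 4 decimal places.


0.0370

u=Σ⁻¹μ = [1.3019  0.6448  2.1870  1.3962  1.2179  2.9230]
v=Σ⁻¹𝟙 = [9.7411  6.6485  23.4537  12.9336  10.1919  16.4251]
a=μᵀu=1.257985  b=𝟙ᵀu=9.670793  c=𝟙ᵀv=79.393753  D=ac−b²=6.351946
λ₁=(c·0.166−b)/D = (79.393753·0.166−9.670793)/6.351946 = 0.552362
λ₂=(a−b·0.166)/D = (1.257985−9.670793·0.166)/6.351946 = -0.054687
w* = 0.552362·u + -0.054687·v:
  w_0 = 0.552362·1.3019 + -0.054687·9.7411 = 0.1864  (Unilever)
  w_1 = 0.552362·0.6448 + -0.054687·6.6485 = -0.0074  (Disney)
  w_2 = 0.552362·2.1870 + -0.054687·23.4537 = -0.0746  (Exxon)
  w_3 = 0.552362·1.3962 + -0.054687·12.9336 = 0.0639  (Chevron)
  w_4 = 0.552362·1.2179 + -0.054687·10.1919 = 0.1154  (Pfizer)
  w_5 = 0.552362·2.9230 + -0.054687·16.4251 = 0.7163  (GE)
Σw_i=1.0000  μᵀw=0.1660
σ²=wᵀΣw=λ₁·μ_p+λ₂ = 0.552362·0.166 + -0.054687 = 0.037005 ≈ 0.0370


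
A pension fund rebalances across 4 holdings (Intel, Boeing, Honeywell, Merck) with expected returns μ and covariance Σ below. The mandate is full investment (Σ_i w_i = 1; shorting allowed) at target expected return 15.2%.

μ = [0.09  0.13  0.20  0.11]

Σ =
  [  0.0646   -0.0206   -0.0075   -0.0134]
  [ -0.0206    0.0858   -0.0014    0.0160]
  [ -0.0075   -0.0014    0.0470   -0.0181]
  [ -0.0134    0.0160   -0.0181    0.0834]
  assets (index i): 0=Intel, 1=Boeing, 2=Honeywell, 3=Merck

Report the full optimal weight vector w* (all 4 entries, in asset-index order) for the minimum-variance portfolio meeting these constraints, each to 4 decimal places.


0.1998  0.1252  0.4832  0.1918

p=Σ⁻¹μ = [3.2481  1.8765  5.8923  2.7596]
q=Σ⁻¹𝟙 = [28.7079  15.1614  34.4634  21.1737]
a=μᵀp=2.018286  b=𝟙ᵀp=13.776489  c=𝟙ᵀq=99.506466  D=ac−b²=11.040908
λ₁=(c·0.152−b)/D = (99.506466·0.152−13.776489)/11.040908 = 0.122136
λ₂=(a−b·0.152)/D = (2.018286−13.776489·0.152)/11.040908 = -0.006860
w* = 0.122136·p + -0.006860·q:
  w_0 = 0.122136·3.2481 + -0.006860·28.7079 = 0.1998  (Intel)
  w_1 = 0.122136·1.8765 + -0.006860·15.1614 = 0.1252  (Boeing)
  w_2 = 0.122136·5.8923 + -0.006860·34.4634 = 0.4832  (Honeywell)
  w_3 = 0.122136·2.7596 + -0.006860·21.1737 = 0.1918  (Merck)
Σw_i=1.0000  μᵀw=0.1520
σ²=wᵀΣw=λ₁·μ_p+λ₂ = 0.122136·0.152 + -0.006860 = 0.011705 ≈ 0.0117


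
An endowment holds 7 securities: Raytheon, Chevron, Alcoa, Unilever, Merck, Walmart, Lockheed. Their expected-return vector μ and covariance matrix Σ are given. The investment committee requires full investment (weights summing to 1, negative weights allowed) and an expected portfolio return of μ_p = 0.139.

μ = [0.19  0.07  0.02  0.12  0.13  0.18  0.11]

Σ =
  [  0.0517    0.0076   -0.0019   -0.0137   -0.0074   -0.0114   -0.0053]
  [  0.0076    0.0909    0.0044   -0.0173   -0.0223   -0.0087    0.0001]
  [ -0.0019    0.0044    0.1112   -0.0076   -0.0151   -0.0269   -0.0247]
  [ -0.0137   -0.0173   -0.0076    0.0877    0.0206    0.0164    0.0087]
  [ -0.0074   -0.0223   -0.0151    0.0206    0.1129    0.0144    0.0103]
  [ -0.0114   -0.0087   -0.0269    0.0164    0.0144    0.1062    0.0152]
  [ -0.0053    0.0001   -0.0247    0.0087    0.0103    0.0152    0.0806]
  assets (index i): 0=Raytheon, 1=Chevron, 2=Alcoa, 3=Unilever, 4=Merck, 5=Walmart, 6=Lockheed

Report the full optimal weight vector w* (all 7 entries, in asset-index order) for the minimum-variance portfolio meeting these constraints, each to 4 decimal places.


x=Σ⁻¹μ = [4.7478  1.1036  1.2774  1.6529  1.1694  2.0101  1.3601]
y=Σ⁻¹𝟙 = [27.2262  14.2177  17.4223  13.8019  10.3789  12.3198  14.3793]
a=μᵀx=1.866686  b=𝟙ᵀx=13.321412  c=𝟙ᵀy=109.745919  D=ac−b²=27.401133
λ₁=(c·0.139−b)/D = (109.745919·0.139−13.321412)/27.401133 = 0.070554
λ₂=(a−b·0.139)/D = (1.866686−13.321412·0.139)/27.401133 = 0.000548
w* = 0.070554·x + 0.000548·y:
  w_0 = 0.070554·4.7478 + 0.000548·27.2262 = 0.3499  (Raytheon)
  w_1 = 0.070554·1.1036 + 0.000548·14.2177 = 0.0857  (Chevron)
  w_2 = 0.070554·1.2774 + 0.000548·17.4223 = 0.0997  (Alcoa)
  w_3 = 0.070554·1.6529 + 0.000548·13.8019 = 0.1242  (Unilever)
  w_4 = 0.070554·1.1694 + 0.000548·10.3789 = 0.0882  (Merck)
  w_5 = 0.070554·2.0101 + 0.000548·12.3198 = 0.1486  (Walmart)
  w_6 = 0.070554·1.3601 + 0.000548·14.3793 = 0.1038  (Lockheed)
Σw_i=1.0000  μᵀw=0.1390
σ²=wᵀΣw=λ₁·μ_p+λ₂ = 0.070554·0.139 + 0.000548 = 0.010355 ≈ 0.0104

0.3499  0.0857  0.0997  0.1242  0.0882  0.1486  0.1038


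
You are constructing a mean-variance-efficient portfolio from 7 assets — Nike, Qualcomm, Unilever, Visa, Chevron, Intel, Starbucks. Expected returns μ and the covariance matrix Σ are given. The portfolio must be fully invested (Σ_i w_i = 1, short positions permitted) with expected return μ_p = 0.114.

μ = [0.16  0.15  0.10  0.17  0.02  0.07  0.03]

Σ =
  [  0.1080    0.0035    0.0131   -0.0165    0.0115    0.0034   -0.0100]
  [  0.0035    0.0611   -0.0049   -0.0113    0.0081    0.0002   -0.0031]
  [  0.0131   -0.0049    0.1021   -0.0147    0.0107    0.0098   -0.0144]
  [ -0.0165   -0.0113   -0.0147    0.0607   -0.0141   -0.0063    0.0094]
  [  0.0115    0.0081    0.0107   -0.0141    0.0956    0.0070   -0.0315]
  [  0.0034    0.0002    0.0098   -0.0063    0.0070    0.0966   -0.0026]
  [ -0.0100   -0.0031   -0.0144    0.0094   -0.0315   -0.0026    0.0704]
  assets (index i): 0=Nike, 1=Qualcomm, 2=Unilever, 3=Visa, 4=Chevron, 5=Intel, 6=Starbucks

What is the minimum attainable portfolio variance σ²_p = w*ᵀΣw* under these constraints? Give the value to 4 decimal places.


0.0083

g=Σ⁻¹μ = [1.8599  3.2571  1.5142  4.3284  0.3724  0.7746  0.7608]
h=Σ⁻¹𝟙 = [11.2573  20.9659  14.0456  28.1175  17.0448  9.7275  23.8313]
a=μᵀg=1.757890  b=𝟙ᵀg=12.867335  c=𝟙ᵀh=124.989706  D=ac−b²=54.149810
λ₁=(c·0.114−b)/D = (124.989706·0.114−12.867335)/54.149810 = 0.025512
λ₂=(a−b·0.114)/D = (1.757890−12.867335·0.114)/54.149810 = 0.005374
w* = 0.025512·g + 0.005374·h:
  w_0 = 0.025512·1.8599 + 0.005374·11.2573 = 0.1080  (Nike)
  w_1 = 0.025512·3.2571 + 0.005374·20.9659 = 0.1958  (Qualcomm)
  w_2 = 0.025512·1.5142 + 0.005374·14.0456 = 0.1141  (Unilever)
  w_3 = 0.025512·4.3284 + 0.005374·28.1175 = 0.2615  (Visa)
  w_4 = 0.025512·0.3724 + 0.005374·17.0448 = 0.1011  (Chevron)
  w_5 = 0.025512·0.7746 + 0.005374·9.7275 = 0.0720  (Intel)
  w_6 = 0.025512·0.7608 + 0.005374·23.8313 = 0.1475  (Starbucks)
Σw_i=1.0000  μᵀw=0.1140
σ²=wᵀΣw=λ₁·μ_p+λ₂ = 0.025512·0.114 + 0.005374 = 0.008283 ≈ 0.0083


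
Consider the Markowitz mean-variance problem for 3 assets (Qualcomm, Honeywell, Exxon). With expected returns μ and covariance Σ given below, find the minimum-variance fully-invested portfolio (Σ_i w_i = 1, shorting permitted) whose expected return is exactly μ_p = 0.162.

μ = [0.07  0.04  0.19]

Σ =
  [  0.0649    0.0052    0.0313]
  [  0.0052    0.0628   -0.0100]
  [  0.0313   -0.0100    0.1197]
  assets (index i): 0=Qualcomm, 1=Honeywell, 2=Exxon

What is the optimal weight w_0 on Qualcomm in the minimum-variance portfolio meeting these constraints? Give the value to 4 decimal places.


-0.0519

x=Σ⁻¹μ = [0.2381  0.8717  1.5979]
y=Σ⁻¹𝟙 = [10.7996  16.1245  6.8773]
a=μᵀx=0.355128  b=𝟙ᵀx=2.707643  c=𝟙ᵀy=33.801366  D=ac−b²=4.672471
λ₁=(c·0.162−b)/D = (33.801366·0.162−2.707643)/4.672471 = 0.592444
λ₂=(a−b·0.162)/D = (0.355128−2.707643·0.162)/4.672471 = -0.017873
w* = 0.592444·x + -0.017873·y:
  w_0 = 0.592444·0.2381 + -0.017873·10.7996 = -0.0519  (Qualcomm)
  w_1 = 0.592444·0.8717 + -0.017873·16.1245 = 0.2282  (Honeywell)
  w_2 = 0.592444·1.5979 + -0.017873·6.8773 = 0.8237  (Exxon)
Σw_i=1.0000  μᵀw=0.1620
σ²=wᵀΣw=λ₁·μ_p+λ₂ = 0.592444·0.162 + -0.017873 = 0.078103 ≈ 0.0781


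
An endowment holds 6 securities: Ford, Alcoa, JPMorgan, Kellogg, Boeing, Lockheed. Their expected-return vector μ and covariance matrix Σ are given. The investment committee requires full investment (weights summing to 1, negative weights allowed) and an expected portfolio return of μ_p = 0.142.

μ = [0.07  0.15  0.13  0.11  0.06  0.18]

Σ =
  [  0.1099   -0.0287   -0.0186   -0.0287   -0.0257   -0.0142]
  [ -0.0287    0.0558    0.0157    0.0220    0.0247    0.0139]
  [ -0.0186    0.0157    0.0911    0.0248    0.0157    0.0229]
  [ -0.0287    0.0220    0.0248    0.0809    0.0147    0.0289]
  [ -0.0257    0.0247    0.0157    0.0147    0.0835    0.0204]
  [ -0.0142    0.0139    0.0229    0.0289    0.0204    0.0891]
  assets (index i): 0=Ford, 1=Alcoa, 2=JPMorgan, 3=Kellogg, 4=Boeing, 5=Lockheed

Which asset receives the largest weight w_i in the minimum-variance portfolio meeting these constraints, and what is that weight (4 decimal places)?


x=Σ⁻¹μ = [1.8053  2.9151  0.8190  0.4403  -0.1970  1.5450]
y=Σ⁻¹𝟙 = [19.9247  17.4886  6.7573  9.2412  8.8376  4.9129]
a=μᵀx=0.984802  b=𝟙ᵀx=7.327575  c=𝟙ᵀy=67.162229  D=ac−b²=12.448181
λ₁=(c·0.142−b)/D = (67.162229·0.142−7.327575)/12.448181 = 0.177493
λ₂=(a−b·0.142)/D = (0.984802−7.327575·0.142)/12.448181 = -0.004476
w* = 0.177493·x + -0.004476·y:
  w_0 = 0.177493·1.8053 + -0.004476·19.9247 = 0.2313  (Ford)
  w_1 = 0.177493·2.9151 + -0.004476·17.4886 = 0.4391  (Alcoa)
  w_2 = 0.177493·0.8190 + -0.004476·6.7573 = 0.1151  (JPMorgan)
  w_3 = 0.177493·0.4403 + -0.004476·9.2412 = 0.0368  (Kellogg)
  w_4 = 0.177493·-0.1970 + -0.004476·8.8376 = -0.0745  (Boeing)
  w_5 = 0.177493·1.5450 + -0.004476·4.9129 = 0.2522  (Lockheed)
Σw_i=1.0000  μᵀw=0.1420
σ²=wᵀΣw=λ₁·μ_p+λ₂ = 0.177493·0.142 + -0.004476 = 0.020728 ≈ 0.0207

Alcoa (0.4391)
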